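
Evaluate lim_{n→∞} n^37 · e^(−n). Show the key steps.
lim = 0

Exponentials with base > 1 dominate every fixed polynomial: for any fixed c, n^c / e^n → 0 as n → ∞ (e.g. by the ratio test, or since e^n grows faster than any power of n). Hence n^37 · e^(−n) = n^37 / e^n → 0.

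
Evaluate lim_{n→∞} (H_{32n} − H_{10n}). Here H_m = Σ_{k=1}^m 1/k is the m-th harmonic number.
lim = ln(32/10) = ln(16/5)

Euler-Maclaurin gives H_m = ln m + γ + 1/(2m) + O(1/m^2). The γ and O(1/m) terms cancel in the difference:
  H_{32n} − H_{10n} = ln(32n) − ln(10n) + O(1/n) = ln(32/10) + O(1/n).
Hence the limit is ln(32/10) = ln(16/5).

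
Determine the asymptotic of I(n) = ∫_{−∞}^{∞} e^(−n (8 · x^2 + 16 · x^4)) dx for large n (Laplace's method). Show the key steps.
I(n) ~ sqrt(π/(8n))

φ(x) = 8 · x^2 + 16 · x^4 has its unique global minimum at x* = 0 (since φ'(x) = 16x + 64x^3 = 0 only at x = 0 for real x with both coefficients positive, and φ → ∞ as |x| → ∞). At x* = 0, φ(0) = 0 and φ''(0) = 16. Laplace's method then gives
  I(n) ~ sqrt(2π / (n · φ''(0))) · e^(−n φ(0)) = sqrt(2π / (16n)) = sqrt(π/(8n)).
The 16 · x^4 term contributes only at subleading order (an O(1/n) relative correction).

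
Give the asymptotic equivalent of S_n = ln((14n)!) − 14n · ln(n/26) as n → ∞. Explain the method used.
S_n ~ 14n · (ln 364 − 1) + O(ln n)

Stirling: ln((14n)!) = 14n ln(14n) − 14n + O(ln n).
  S_n = 14n ln(14n) − 14n − 14n ln(n/26) + O(ln n)
      = 14n ln(14n) − 14n ln n + 14n ln 26 − 14n + O(ln n)
      = 14n ln 14 + 14n ln 26 − 14n + O(ln n)
      = 14n (ln 364 − 1) + O(ln n).
Numerically ln(364) − 1 ≈ 4.8972.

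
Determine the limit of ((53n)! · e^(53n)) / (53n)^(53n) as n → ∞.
lim = ∞

Stirling: (53n)! ~ sqrt(2π·53n) · (53n/e)^(53n). Hence
  (53n)! · e^(53n) / (53n)^(53n) ~ sqrt(2π·53n) = sqrt(2π·53) · sqrt(n) → ∞.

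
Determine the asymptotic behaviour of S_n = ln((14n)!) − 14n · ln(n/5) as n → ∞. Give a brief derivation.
S_n ~ 14n · (ln 70 − 1) + O(ln n)

Stirling: ln((14n)!) = 14n ln(14n) − 14n + O(ln n).
  S_n = 14n ln(14n) − 14n − 14n ln(n/5) + O(ln n)
      = 14n ln(14n) − 14n ln n + 14n ln 5 − 14n + O(ln n)
      = 14n ln 14 + 14n ln 5 − 14n + O(ln n)
      = 14n (ln 70 − 1) + O(ln n).
Numerically ln(70) − 1 ≈ 3.2485.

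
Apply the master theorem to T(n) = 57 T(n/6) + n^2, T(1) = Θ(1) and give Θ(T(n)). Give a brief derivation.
T(n) = Θ(n^(log_6 57))

Master theorem: compare f(n) = n^2 to n^(log_6 57) where log_6 57 ≈ 2.256. Since 2 < log_6 57, we have f(n) = O(n^(log_6 57 − ε)) for some ε > 0 — Case 1. Hence T(n) = Θ(n^(log_6 57)).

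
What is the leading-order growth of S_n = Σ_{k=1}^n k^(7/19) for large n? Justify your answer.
S_n ~ (19/26) · n^(26/19)

Integral comparison: Σ_{k=1}^n k^(7/19) = ∫_0^n x^(7/19) dx + O(n^(7/19)). The integral is n^(1 + 7/19) / (1 + 7/19) = n^((7+19)/19) / ((7+19)/19) = (19/26) · n^(26/19).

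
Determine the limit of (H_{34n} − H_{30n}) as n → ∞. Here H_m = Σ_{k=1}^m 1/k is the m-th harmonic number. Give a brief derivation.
lim = ln(34/30) = ln(17/15)

Euler-Maclaurin gives H_m = ln m + γ + 1/(2m) + O(1/m^2). The γ and O(1/m) terms cancel in the difference:
  H_{34n} − H_{30n} = ln(34n) − ln(30n) + O(1/n) = ln(34/30) + O(1/n).
Hence the limit is ln(34/30) = ln(17/15).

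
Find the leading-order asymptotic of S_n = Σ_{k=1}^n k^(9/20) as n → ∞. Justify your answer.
S_n ~ (20/29) · n^(29/20)

Integral comparison: Σ_{k=1}^n k^(9/20) = ∫_0^n x^(9/20) dx + O(n^(9/20)). The integral is n^(1 + 9/20) / (1 + 9/20) = n^((9+20)/20) / ((9+20)/20) = (20/29) · n^(29/20).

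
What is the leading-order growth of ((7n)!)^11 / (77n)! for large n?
((7n)!)^11/(77n)! ~ ((2π·7n)^(10/2) / sqrt(11)) · 11^(−11·7n)  →  0

Write N = 7n. Stirling: N! ~ sqrt(2π N)(N/e)^N and (11N)! ~ sqrt(2π·11N)·(11N/e)^(11N).
  (N!)^11/(11N)! ~ (2π N)^(11/2) (N/e)^(11N) / [sqrt(2π·11N) (11N/e)^(11N)]
     = (2π N)^(11/2) / sqrt(2π·11N) · (N/(11N))^(11N)
     = (2π N)^((11−1)/2) / sqrt(11) · 11^(−11N).
Since 11^11 > 1, the factor 11^(−11N) decays exponentially, so the ratio → 0. Substituting N = 7n gives the stated form.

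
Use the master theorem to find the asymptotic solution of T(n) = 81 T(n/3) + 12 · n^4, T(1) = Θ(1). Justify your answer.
T(n) = Θ(n^4 log n)

log_3 81 = 4, and f(n) = 12 · n^4 = Θ(n^(log_3 81)). This is Case 2 of the master theorem: T(n) = Θ(f(n) · log n) = Θ(n^4 log n).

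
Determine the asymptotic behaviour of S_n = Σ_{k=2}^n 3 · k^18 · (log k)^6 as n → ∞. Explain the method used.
S_n ~ 3 · n^19 · (log n)^6 / 19

By integral comparison, S_n = ∫_1^n 3 · x^18 · (log x)^6 dx + O(n^18 · (log n)^6). For the integral, the leading term of ∫_1^n x^18 (log x)^6 dx is n^19/19 · (log n)^6 (by repeated integration by parts; each step lowers the log-exponent and produces a relatively O(1/log n) correction). Hence S_n ~ 3 · n^19 · (log n)^6 / 19.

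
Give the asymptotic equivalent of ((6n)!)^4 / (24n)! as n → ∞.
((6n)!)^4/(24n)! ~ ((2π·6n)^(3/2) / 2) · 4^(−4·6n)  →  0

Write N = 6n. Stirling: N! ~ sqrt(2π N)(N/e)^N and (4N)! ~ sqrt(2π·4N)·(4N/e)^(4N).
  (N!)^4/(4N)! ~ (2π N)^(4/2) (N/e)^(4N) / [sqrt(2π·4N) (4N/e)^(4N)]
     = (2π N)^(4/2) / sqrt(2π·4N) · (N/(4N))^(4N)
     = (2π N)^((4−1)/2) / 2 · 4^(−4N).
Since 4^4 > 1, the factor 4^(−4N) decays exponentially, so the ratio → 0. Substituting N = 6n gives the stated form.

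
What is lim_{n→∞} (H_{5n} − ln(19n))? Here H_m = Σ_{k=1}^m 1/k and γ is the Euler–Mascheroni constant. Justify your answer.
lim = ln(5/19) + γ

By Euler-Maclaurin, H_m = ln m + γ + O(1/m). So
  H_{5n} − ln(19n) = ln(5n) + γ − ln(19n) + O(1/n)
                       = ln(5/19) + γ + O(1/n).
Hence the limit is ln(5/19) + γ.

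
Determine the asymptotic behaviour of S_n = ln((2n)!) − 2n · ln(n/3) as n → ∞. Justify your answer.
S_n ~ 2n · (ln 6 − 1) + O(ln n)

Stirling: ln((2n)!) = 2n ln(2n) − 2n + O(ln n).
  S_n = 2n ln(2n) − 2n − 2n ln(n/3) + O(ln n)
      = 2n ln(2n) − 2n ln n + 2n ln 3 − 2n + O(ln n)
      = 2n ln 2 + 2n ln 3 − 2n + O(ln n)
      = 2n (ln 6 − 1) + O(ln n).
Numerically ln(6) − 1 ≈ 0.7918.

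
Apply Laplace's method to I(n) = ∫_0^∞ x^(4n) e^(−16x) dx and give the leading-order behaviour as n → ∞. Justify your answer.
I(n) ~ (sqrt(2π·4n) / 16) · (4n/(16e))^(4n)

Write the integrand as exp(4n ln x − 16x) and set f(x) = 4n ln x − 16x. Then f'(x) = 4n/x − 16 = 0 at x* = 4n/16, and f''(x*) = −4n/x*^2 = −16^2/(4n). Laplace's method (interior maximum) gives
  I(n) ~ e^(f(x*)) · sqrt(2π / |f''(x*)|)
        = exp(4n ln(4n/16) − 4n) · sqrt(2π · 4n / 16^2)
        = (4n/16)^(4n) e^(−4n) · sqrt(2π·4n) / 16
        = (sqrt(2π·4n) / 16) · (4n/(16e))^(4n).
This matches Γ(4n+1)/16^(4n+1) with Stirling applied to Γ.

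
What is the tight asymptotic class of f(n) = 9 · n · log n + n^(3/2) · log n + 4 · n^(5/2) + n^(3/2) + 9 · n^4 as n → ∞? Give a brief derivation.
f(n) ∈ Θ(n^4)

Compare the terms by growth order. For large n, n^a · (log n)^b dominates n^a' · (log n)^b' iff a > a', or (a = a' and b > b'). Ranking the 5 terms shows the dominant one is 9 · n^4. Hence f(n) ∈ Θ(n^4).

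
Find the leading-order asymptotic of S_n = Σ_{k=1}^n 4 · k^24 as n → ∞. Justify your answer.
S_n ~ 4 · n^25 / 25

By integral comparison (Euler-Maclaurin), Σ_{k=1}^n 4 · k^24 = 4 · ∫_0^n x^24 dx + O(n^24) = 4 · n^25/25 + O(n^24). (Equivalently, Faulhaber's formula gives the same leading term.)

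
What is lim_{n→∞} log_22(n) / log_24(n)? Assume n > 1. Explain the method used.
lim = ln(24) / ln(22) = log_22(24)

Change of base: log_22(n) = ln n / ln 22 and log_24(n) = ln n / ln 24. The ratio is (ln n / ln 22) · (ln 24 / ln n) = ln 24 / ln 22, a constant independent of n. So the limit is ln 24 / ln 22 = log_22(24).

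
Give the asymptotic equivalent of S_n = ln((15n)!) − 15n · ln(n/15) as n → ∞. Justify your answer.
S_n ~ 15n · (ln 225 − 1) + O(ln n)

Stirling: ln((15n)!) = 15n ln(15n) − 15n + O(ln n).
  S_n = 15n ln(15n) − 15n − 15n ln(n/15) + O(ln n)
      = 15n ln(15n) − 15n ln n + 15n ln 15 − 15n + O(ln n)
      = 15n ln 15 + 15n ln 15 − 15n + O(ln n)
      = 15n (ln 225 − 1) + O(ln n).
Numerically ln(225) − 1 ≈ 4.4161.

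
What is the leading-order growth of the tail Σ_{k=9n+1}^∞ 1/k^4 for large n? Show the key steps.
Σ_{k>9n} 1/k^4 ~ 1/(3 · (9n)^3)

Compare to the integral: ∫_{9n}^∞ x^(−4) dx = [−x^(−3)/3]_{9n}^∞ = 1/((4−1)·(9n)^3). Euler-Maclaurin then gives
  Σ_{k>9n} 1/k^4 = ∫_{9n}^∞ dx/x^4 − 1/(2·(9n)^4) + O(1/(9n)^5).
(Equivalently this is ζ(4) − Σ_{k≤9n} 1/k^4.)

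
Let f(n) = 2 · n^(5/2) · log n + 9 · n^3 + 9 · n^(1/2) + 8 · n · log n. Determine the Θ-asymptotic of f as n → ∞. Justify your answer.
f(n) ∈ Θ(n^3)

Compare the terms by growth order. For large n, n^a · (log n)^b dominates n^a' · (log n)^b' iff a > a', or (a = a' and b > b'). Ranking the 4 terms shows the dominant one is 9 · n^3. Hence f(n) ∈ Θ(n^3).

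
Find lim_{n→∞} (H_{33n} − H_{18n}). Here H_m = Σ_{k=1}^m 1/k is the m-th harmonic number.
lim = ln(33/18) = ln(11/6)

Euler-Maclaurin gives H_m = ln m + γ + 1/(2m) + O(1/m^2). The γ and O(1/m) terms cancel in the difference:
  H_{33n} − H_{18n} = ln(33n) − ln(18n) + O(1/n) = ln(33/18) + O(1/n).
Hence the limit is ln(33/18) = ln(11/6).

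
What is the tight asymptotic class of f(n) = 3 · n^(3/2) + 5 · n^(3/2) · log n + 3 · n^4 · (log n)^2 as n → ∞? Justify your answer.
f(n) ∈ Θ(n^4 · (log n)^2)

Compare the terms by growth order. For large n, n^a · (log n)^b dominates n^a' · (log n)^b' iff a > a', or (a = a' and b > b'). Ranking the 3 terms shows the dominant one is 3 · n^4 · (log n)^2. Hence f(n) ∈ Θ(n^4 · (log n)^2).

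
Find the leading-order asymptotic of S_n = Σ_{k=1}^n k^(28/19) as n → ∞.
S_n ~ (19/47) · n^(47/19)

Integral comparison: Σ_{k=1}^n k^(28/19) = ∫_0^n x^(28/19) dx + O(n^(28/19)). The integral is n^(1 + 28/19) / (1 + 28/19) = n^((28+19)/19) / ((28+19)/19) = (19/47) · n^(47/19).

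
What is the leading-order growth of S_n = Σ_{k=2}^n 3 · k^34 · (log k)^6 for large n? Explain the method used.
S_n ~ 3 · n^35 · (log n)^6 / 35

By integral comparison, S_n = ∫_1^n 3 · x^34 · (log x)^6 dx + O(n^34 · (log n)^6). For the integral, the leading term of ∫_1^n x^34 (log x)^6 dx is n^35/35 · (log n)^6 (by repeated integration by parts; each step lowers the log-exponent and produces a relatively O(1/log n) correction). Hence S_n ~ 3 · n^35 · (log n)^6 / 35.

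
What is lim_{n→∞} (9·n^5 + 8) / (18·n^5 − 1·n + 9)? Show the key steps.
lim = 9/18 = 1/2

For large n the leading n^5 terms dominate both numerator and denominator. Dividing top and bottom by n^5, every other term tends to 0, leaving 9/18 = 1/2.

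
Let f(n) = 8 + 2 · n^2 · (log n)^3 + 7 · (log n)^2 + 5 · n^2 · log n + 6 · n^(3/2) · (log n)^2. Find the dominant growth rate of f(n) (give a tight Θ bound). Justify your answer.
f(n) ∈ Θ(n^2 · (log n)^3)

Compare the terms by growth order. For large n, n^a · (log n)^b dominates n^a' · (log n)^b' iff a > a', or (a = a' and b > b'). Ranking the 5 terms shows the dominant one is 2 · n^2 · (log n)^3. Hence f(n) ∈ Θ(n^2 · (log n)^3).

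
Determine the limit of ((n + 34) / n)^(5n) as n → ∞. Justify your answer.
lim = e^170

Rewrite as (1 + 34/n)^(5n). By the standard limit (1 + x/n)^n → e^x, we have (1 + 34/n)^n → e^34, and raising to the 5th power gives e^170.
More precisely, ln[(1 + 34/n)^(5n)] = 5n · ln(1 + 34/n) = 5n · (34/n + O(1/n^2)) = 170 + O(1/n) → 170.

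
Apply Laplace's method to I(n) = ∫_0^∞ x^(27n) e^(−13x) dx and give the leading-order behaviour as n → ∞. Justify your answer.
I(n) ~ (sqrt(2π·27n) / 13) · (27n/(13e))^(27n)

Write the integrand as exp(27n ln x − 13x) and set f(x) = 27n ln x − 13x. Then f'(x) = 27n/x − 13 = 0 at x* = 27n/13, and f''(x*) = −27n/x*^2 = −13^2/(27n). Laplace's method (interior maximum) gives
  I(n) ~ e^(f(x*)) · sqrt(2π / |f''(x*)|)
        = exp(27n ln(27n/13) − 27n) · sqrt(2π · 27n / 13^2)
        = (27n/13)^(27n) e^(−27n) · sqrt(2π·27n) / 13
        = (sqrt(2π·27n) / 13) · (27n/(13e))^(27n).
This matches Γ(27n+1)/13^(27n+1) with Stirling applied to Γ.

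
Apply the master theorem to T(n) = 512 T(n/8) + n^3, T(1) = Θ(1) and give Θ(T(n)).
T(n) = Θ(n^3 log n)

log_8 512 = 3, and f(n) = n^3 = Θ(n^(log_8 512)). This is Case 2 of the master theorem: T(n) = Θ(f(n) · log n) = Θ(n^3 log n).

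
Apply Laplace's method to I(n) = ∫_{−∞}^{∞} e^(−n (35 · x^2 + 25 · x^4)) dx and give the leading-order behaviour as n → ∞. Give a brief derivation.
I(n) ~ sqrt(π/(35n))

φ(x) = 35 · x^2 + 25 · x^4 has its unique global minimum at x* = 0 (since φ'(x) = 70x + 100x^3 = 0 only at x = 0 for real x with both coefficients positive, and φ → ∞ as |x| → ∞). At x* = 0, φ(0) = 0 and φ''(0) = 70. Laplace's method then gives
  I(n) ~ sqrt(2π / (n · φ''(0))) · e^(−n φ(0)) = sqrt(2π / (70n)) = sqrt(π/(35n)).
The 25 · x^4 term contributes only at subleading order (an O(1/n) relative correction).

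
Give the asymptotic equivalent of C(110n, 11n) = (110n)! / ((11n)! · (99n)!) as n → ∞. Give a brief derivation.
C(110n, 11n) ~ (10000000000/387420489)^(11n) · sqrt(5/(9π·11n))

Write N = 11n. Apply Stirling to each factorial:
  (10N)! ~ sqrt(2π·10N) · (10N/e)^(10N),
  N! ~ sqrt(2π N) · (N/e)^N,
  (9N)! ~ sqrt(2π·9N) · (9N/e)^(9N).
The exponential factors combine to (10N)^(10N) / (N^N · (9N)^(9N)) = 10^(10N)/9^(9N) = (10^10/9^9)^N = (10000000000/387420489)^N.
The square-root prefactors combine to sqrt(2π·10N) / (sqrt(2π N)·sqrt(2π·9N)) = sqrt(10 / (2π·9·N)) = sqrt(5/(9π·11n)).
Substituting N = 11n: C(110n, 11n) ~ (10000000000/387420489)^(11n) · sqrt(5/(9π·11n)).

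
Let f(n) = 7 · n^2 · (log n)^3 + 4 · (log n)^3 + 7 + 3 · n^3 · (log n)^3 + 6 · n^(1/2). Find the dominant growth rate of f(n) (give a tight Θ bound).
f(n) ∈ Θ(n^3 · (log n)^3)

Compare the terms by growth order. For large n, n^a · (log n)^b dominates n^a' · (log n)^b' iff a > a', or (a = a' and b > b'). Ranking the 5 terms shows the dominant one is 3 · n^3 · (log n)^3. Hence f(n) ∈ Θ(n^3 · (log n)^3).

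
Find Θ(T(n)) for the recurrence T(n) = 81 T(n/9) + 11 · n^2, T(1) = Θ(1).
T(n) = Θ(n^2 log n)

log_9 81 = 2, and f(n) = 11 · n^2 = Θ(n^(log_9 81)). This is Case 2 of the master theorem: T(n) = Θ(f(n) · log n) = Θ(n^2 log n).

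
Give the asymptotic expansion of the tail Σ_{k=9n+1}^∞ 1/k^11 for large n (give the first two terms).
Σ_{k>9n} 1/k^11 = 1/(10 · (9n)^10) − 1/(2 · (9n)^11) + O(1/(9n)^12)

Compare to the integral: ∫_{9n}^∞ x^(−11) dx = [−x^(−10)/10]_{9n}^∞ = 1/((11−1)·(9n)^10). The Euler-Maclaurin correction adds −f(9n)/2 = −1/(2·(9n)^11). Euler-Maclaurin then gives
  Σ_{k>9n} 1/k^11 = ∫_{9n}^∞ dx/x^11 − 1/(2·(9n)^11) + O(1/(9n)^12).
(Equivalently this is ζ(11) − Σ_{k≤9n} 1/k^11.)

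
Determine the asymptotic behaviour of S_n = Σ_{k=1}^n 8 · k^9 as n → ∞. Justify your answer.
S_n ~ 4 · n^10 / 5

By integral comparison (Euler-Maclaurin), Σ_{k=1}^n 8 · k^9 = 8 · ∫_0^n x^9 dx + O(n^9) = 8 · n^10/10 = 4 · n^10 / 5 + O(n^9). (Equivalently, Faulhaber's formula gives the same leading term.)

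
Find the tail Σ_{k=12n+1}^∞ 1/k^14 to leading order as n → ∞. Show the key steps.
Σ_{k>12n} 1/k^14 ~ 1/(13 · (12n)^13)

Compare to the integral: ∫_{12n}^∞ x^(−14) dx = [−x^(−13)/13]_{12n}^∞ = 1/((14−1)·(12n)^13). Euler-Maclaurin then gives
  Σ_{k>12n} 1/k^14 = ∫_{12n}^∞ dx/x^14 − 1/(2·(12n)^14) + O(1/(12n)^15).
(Equivalently this is ζ(14) − Σ_{k≤12n} 1/k^14.)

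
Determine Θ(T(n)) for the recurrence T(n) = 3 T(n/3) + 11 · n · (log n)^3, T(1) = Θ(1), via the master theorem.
T(n) = Θ(n · (log n)^4)

Here log_3 3 = 1 and f(n) = 11 · n · (log n)^3 = Θ(n^(log_3 3) · (log n)^3). This is the extended Case 2 of the master theorem (f matches the critical exponent up to log factors), giving T(n) = Θ(n^(log_3 3) · (log n)^(3+1)) = Θ(n · (log n)^4).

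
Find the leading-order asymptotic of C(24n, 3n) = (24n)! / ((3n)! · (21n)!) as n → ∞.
C(24n, 3n) ~ (16777216/823543)^(3n) · sqrt(4/(7π·3n))

Write N = 3n. Apply Stirling to each factorial:
  (8N)! ~ sqrt(2π·8N) · (8N/e)^(8N),
  N! ~ sqrt(2π N) · (N/e)^N,
  (7N)! ~ sqrt(2π·7N) · (7N/e)^(7N).
The exponential factors combine to (8N)^(8N) / (N^N · (7N)^(7N)) = 8^(8N)/7^(7N) = (8^8/7^7)^N = (16777216/823543)^N.
The square-root prefactors combine to sqrt(2π·8N) / (sqrt(2π N)·sqrt(2π·7N)) = sqrt(8 / (2π·7·N)) = sqrt(4/(7π·3n)).
Substituting N = 3n: C(24n, 3n) ~ (16777216/823543)^(3n) · sqrt(4/(7π·3n)).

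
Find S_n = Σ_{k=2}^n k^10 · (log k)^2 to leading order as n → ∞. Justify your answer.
S_n ~ n^11 · (log n)^2 / 11

By integral comparison, S_n = ∫_1^n x^10 · (log x)^2 dx + O(n^10 · (log n)^2). For the integral, the leading term of ∫_1^n x^10 (log x)^2 dx is n^11/11 · (log n)^2 (by repeated integration by parts; each step lowers the log-exponent and produces a relatively O(1/log n) correction). Hence S_n ~ n^11 · (log n)^2 / 11.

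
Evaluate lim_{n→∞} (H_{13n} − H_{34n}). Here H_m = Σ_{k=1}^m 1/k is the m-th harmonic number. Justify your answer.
lim = ln(13/34)

Euler-Maclaurin gives H_m = ln m + γ + 1/(2m) + O(1/m^2). The γ and O(1/m) terms cancel in the difference:
  H_{13n} − H_{34n} = ln(13n) − ln(34n) + O(1/n) = ln(13/34) + O(1/n).
Hence the limit is ln(13/34).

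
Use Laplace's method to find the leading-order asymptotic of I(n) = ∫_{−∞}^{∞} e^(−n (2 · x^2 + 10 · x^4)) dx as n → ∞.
I(n) ~ sqrt(π/(2n))

φ(x) = 2 · x^2 + 10 · x^4 has its unique global minimum at x* = 0 (since φ'(x) = 4x + 40x^3 = 0 only at x = 0 for real x with both coefficients positive, and φ → ∞ as |x| → ∞). At x* = 0, φ(0) = 0 and φ''(0) = 4. Laplace's method then gives
  I(n) ~ sqrt(2π / (n · φ''(0))) · e^(−n φ(0)) = sqrt(2π / (4n)) = sqrt(π/(2n)).
The 10 · x^4 term contributes only at subleading order (an O(1/n) relative correction).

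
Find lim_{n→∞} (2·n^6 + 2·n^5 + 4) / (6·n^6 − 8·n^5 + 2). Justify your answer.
lim = 2/6 = 1/3

For large n the leading n^6 terms dominate both numerator and denominator. Dividing top and bottom by n^6, every other term tends to 0, leaving 2/6 = 1/3.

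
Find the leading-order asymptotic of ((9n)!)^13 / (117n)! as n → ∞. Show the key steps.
((9n)!)^13/(117n)! ~ ((2π·9n)^(12/2) / sqrt(13)) · 13^(−13·9n)  →  0

Write N = 9n. Stirling: N! ~ sqrt(2π N)(N/e)^N and (13N)! ~ sqrt(2π·13N)·(13N/e)^(13N).
  (N!)^13/(13N)! ~ (2π N)^(13/2) (N/e)^(13N) / [sqrt(2π·13N) (13N/e)^(13N)]
     = (2π N)^(13/2) / sqrt(2π·13N) · (N/(13N))^(13N)
     = (2π N)^((13−1)/2) / sqrt(13) · 13^(−13N).
Since 13^13 > 1, the factor 13^(−13N) decays exponentially, so the ratio → 0. Substituting N = 9n gives the stated form.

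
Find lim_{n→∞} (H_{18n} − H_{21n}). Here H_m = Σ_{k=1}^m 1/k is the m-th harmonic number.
lim = ln(18/21) = ln(6/7)

Euler-Maclaurin gives H_m = ln m + γ + 1/(2m) + O(1/m^2). The γ and O(1/m) terms cancel in the difference:
  H_{18n} − H_{21n} = ln(18n) − ln(21n) + O(1/n) = ln(18/21) + O(1/n).
Hence the limit is ln(18/21) = ln(6/7).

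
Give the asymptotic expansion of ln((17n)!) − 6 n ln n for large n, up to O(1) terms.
ln((17n)!) − 6 n ln n = 11 n ln n + 17(ln 17 − 1) n + (1/2) ln(2π·17n) + O(1/n)

Stirling: ln((17n)!) = 17n ln(17n) − 17n + (1/2) ln(2π·17n) + O(1/n).
Expand 17n ln(17n) = 17n (ln n + ln 17) = 17n ln n + 17n ln 17.
Subtract 6n ln n: leading term is (17 − 6) n ln n = 11 n ln n. The next term is 17n ln 17 − 17n = 17(ln 17 − 1) n. Then the (1/2) ln(2π·17n) correction.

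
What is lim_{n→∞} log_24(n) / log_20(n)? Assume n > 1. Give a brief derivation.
lim = ln(20) / ln(24) = log_24(20)

Change of base: log_24(n) = ln n / ln 24 and log_20(n) = ln n / ln 20. The ratio is (ln n / ln 24) · (ln 20 / ln n) = ln 20 / ln 24, a constant independent of n. So the limit is ln 20 / ln 24 = log_24(20).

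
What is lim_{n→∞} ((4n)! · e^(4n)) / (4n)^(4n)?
lim = ∞

Stirling: (4n)! ~ sqrt(2π·4n) · (4n/e)^(4n). Hence
  (4n)! · e^(4n) / (4n)^(4n) ~ sqrt(2π·4n) = sqrt(2π·4) · sqrt(n) → ∞.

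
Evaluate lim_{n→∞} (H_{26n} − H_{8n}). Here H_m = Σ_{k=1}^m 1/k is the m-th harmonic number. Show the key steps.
lim = ln(26/8) = ln(13/4)

Euler-Maclaurin gives H_m = ln m + γ + 1/(2m) + O(1/m^2). The γ and O(1/m) terms cancel in the difference:
  H_{26n} − H_{8n} = ln(26n) − ln(8n) + O(1/n) = ln(26/8) + O(1/n).
Hence the limit is ln(26/8) = ln(13/4).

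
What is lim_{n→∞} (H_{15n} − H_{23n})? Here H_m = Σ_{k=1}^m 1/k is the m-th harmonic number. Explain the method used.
lim = ln(15/23)

Euler-Maclaurin gives H_m = ln m + γ + 1/(2m) + O(1/m^2). The γ and O(1/m) terms cancel in the difference:
  H_{15n} − H_{23n} = ln(15n) − ln(23n) + O(1/n) = ln(15/23) + O(1/n).
Hence the limit is ln(15/23).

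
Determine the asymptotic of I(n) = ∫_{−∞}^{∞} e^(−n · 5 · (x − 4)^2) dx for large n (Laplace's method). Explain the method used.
I(n) = sqrt(π/(5n))

Here φ(x) = 5 · (x − 4)^2 has its unique minimum at x* = 4 with φ(x*) = 0 and φ''(x*) = 10. Laplace's method gives
  I(n) ~ e^(−n φ(x*)) · sqrt(2π / (n · φ''(x*))) = sqrt(2π / (10n)) = sqrt(π/(5n)).
This is exact: substituting u = (x − 4)·sqrt(5n) gives I(n) = (1/sqrt(5n)) ∫_{−∞}^{∞} e^(−u^2) du = sqrt(π/(5n)).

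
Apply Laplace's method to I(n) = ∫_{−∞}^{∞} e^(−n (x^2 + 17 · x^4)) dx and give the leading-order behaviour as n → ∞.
I(n) ~ sqrt(π/n)

φ(x) = x^2 + 17 · x^4 has its unique global minimum at x* = 0 (since φ'(x) = 2x + 68x^3 = 0 only at x = 0 for real x with both coefficients positive, and φ → ∞ as |x| → ∞). At x* = 0, φ(0) = 0 and φ''(0) = 2. Laplace's method then gives
  I(n) ~ sqrt(2π / (n · φ''(0))) · e^(−n φ(0)) = sqrt(2π / (2n)) = sqrt(π/n).
The 17 · x^4 term contributes only at subleading order (an O(1/n) relative correction).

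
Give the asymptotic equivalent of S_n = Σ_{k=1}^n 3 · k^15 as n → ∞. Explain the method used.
S_n ~ 3 · n^16 / 16

By integral comparison (Euler-Maclaurin), Σ_{k=1}^n 3 · k^15 = 3 · ∫_0^n x^15 dx + O(n^15) = 3 · n^16/16 + O(n^15). (Equivalently, Faulhaber's formula gives the same leading term.)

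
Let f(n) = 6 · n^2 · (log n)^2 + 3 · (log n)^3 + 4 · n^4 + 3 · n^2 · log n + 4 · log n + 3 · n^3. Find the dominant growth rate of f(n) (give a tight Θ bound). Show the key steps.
f(n) ∈ Θ(n^4)

Compare the terms by growth order. For large n, n^a · (log n)^b dominates n^a' · (log n)^b' iff a > a', or (a = a' and b > b'). Ranking the 6 terms shows the dominant one is 4 · n^4. Hence f(n) ∈ Θ(n^4).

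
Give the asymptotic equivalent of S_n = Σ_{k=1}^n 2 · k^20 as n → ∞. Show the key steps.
S_n ~ 2 · n^21 / 21

By integral comparison (Euler-Maclaurin), Σ_{k=1}^n 2 · k^20 = 2 · ∫_0^n x^20 dx + O(n^20) = 2 · n^21/21 + O(n^20). (Equivalently, Faulhaber's formula gives the same leading term.)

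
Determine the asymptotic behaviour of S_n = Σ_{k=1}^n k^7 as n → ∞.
S_n ~ n^8 / 8

By integral comparison (Euler-Maclaurin), Σ_{k=1}^n k^7 = ∫_0^n x^7 dx + O(n^7) = n^8/8 + O(n^7). (Equivalently, Faulhaber's formula gives the same leading term.)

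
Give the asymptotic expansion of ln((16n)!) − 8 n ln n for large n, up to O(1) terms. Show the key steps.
ln((16n)!) − 8 n ln n = 8 n ln n + 16(ln 16 − 1) n + (1/2) ln(2π·16n) + O(1/n)

Stirling: ln((16n)!) = 16n ln(16n) − 16n + (1/2) ln(2π·16n) + O(1/n).
Expand 16n ln(16n) = 16n (ln n + ln 16) = 16n ln n + 16n ln 16.
Subtract 8n ln n: leading term is (16 − 8) n ln n = 8 n ln n. The next term is 16n ln 16 − 16n = 16(ln 16 − 1) n. Then the (1/2) ln(2π·16n) correction.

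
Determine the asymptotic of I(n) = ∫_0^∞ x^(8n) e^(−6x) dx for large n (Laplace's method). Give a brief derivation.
I(n) ~ (sqrt(2π·8n) / 6) · (8n/(6e))^(8n)

Write the integrand as exp(8n ln x − 6x) and set f(x) = 8n ln x − 6x. Then f'(x) = 8n/x − 6 = 0 at x* = 8n/6, and f''(x*) = −8n/x*^2 = −6^2/(8n). Laplace's method (interior maximum) gives
  I(n) ~ e^(f(x*)) · sqrt(2π / |f''(x*)|)
        = exp(8n ln(8n/6) − 8n) · sqrt(2π · 8n / 6^2)
        = (8n/6)^(8n) e^(−8n) · sqrt(2π·8n) / 6
        = (sqrt(2π·8n) / 6) · (8n/(6e))^(8n).
This matches Γ(8n+1)/6^(8n+1) with Stirling applied to Γ.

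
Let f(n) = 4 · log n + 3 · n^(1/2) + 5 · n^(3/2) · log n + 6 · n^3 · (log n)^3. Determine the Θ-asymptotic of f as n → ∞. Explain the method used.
f(n) ∈ Θ(n^3 · (log n)^3)

Compare the terms by growth order. For large n, n^a · (log n)^b dominates n^a' · (log n)^b' iff a > a', or (a = a' and b > b'). Ranking the 4 terms shows the dominant one is 6 · n^3 · (log n)^3. Hence f(n) ∈ Θ(n^3 · (log n)^3).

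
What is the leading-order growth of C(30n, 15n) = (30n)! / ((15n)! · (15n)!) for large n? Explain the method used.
C(30n, 15n) ~ (4)^(15n) · sqrt(1/(π·15n))

Write N = 15n. Apply Stirling to each factorial:
  (2N)! ~ sqrt(2π·2N) · (2N/e)^(2N),
  N! ~ sqrt(2π N) · (N/e)^N,
  (1N)! ~ sqrt(2π·1N) · (1N/e)^(1N).
The exponential factors combine to (2N)^(2N) / (N^N · (1N)^(1N)) = 2^(2N)/1^(1N) = (2^2/1^1)^N = (4)^N.
The square-root prefactors combine to sqrt(2π·2N) / (sqrt(2π N)·sqrt(2π·1N)) = sqrt(2 / (2π·1·N)) = sqrt(1/(π·15n)).
Substituting N = 15n: C(30n, 15n) ~ (4)^(15n) · sqrt(1/(π·15n)).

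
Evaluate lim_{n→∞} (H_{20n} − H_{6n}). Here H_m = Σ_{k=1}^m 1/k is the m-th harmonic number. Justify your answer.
lim = ln(20/6) = ln(10/3)

Euler-Maclaurin gives H_m = ln m + γ + 1/(2m) + O(1/m^2). The γ and O(1/m) terms cancel in the difference:
  H_{20n} − H_{6n} = ln(20n) − ln(6n) + O(1/n) = ln(20/6) + O(1/n).
Hence the limit is ln(20/6) = ln(10/3).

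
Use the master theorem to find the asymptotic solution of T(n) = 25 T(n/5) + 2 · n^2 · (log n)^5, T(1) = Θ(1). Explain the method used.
T(n) = Θ(n^2 · (log n)^6)

Here log_5 25 = 2 and f(n) = 2 · n^2 · (log n)^5 = Θ(n^(log_5 25) · (log n)^5). This is the extended Case 2 of the master theorem (f matches the critical exponent up to log factors), giving T(n) = Θ(n^(log_5 25) · (log n)^(5+1)) = Θ(n^2 · (log n)^6).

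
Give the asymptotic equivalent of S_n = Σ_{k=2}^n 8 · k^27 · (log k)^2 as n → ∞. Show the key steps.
S_n ~ 2 · n^28 · (log n)^2 / 7

By integral comparison, S_n = ∫_1^n 8 · x^27 · (log x)^2 dx + O(n^27 · (log n)^2). For the integral, the leading term of ∫_1^n x^27 (log x)^2 dx is n^28/28 · (log n)^2 (by repeated integration by parts; each step lowers the log-exponent and produces a relatively O(1/log n) correction). Hence S_n ~ 2 · n^28 · (log n)^2 / 7.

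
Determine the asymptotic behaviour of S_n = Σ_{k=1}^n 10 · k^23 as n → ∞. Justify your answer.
S_n ~ 5 · n^24 / 12

By integral comparison (Euler-Maclaurin), Σ_{k=1}^n 10 · k^23 = 10 · ∫_0^n x^23 dx + O(n^23) = 10 · n^24/24 = 5 · n^24 / 12 + O(n^23). (Equivalently, Faulhaber's formula gives the same leading term.)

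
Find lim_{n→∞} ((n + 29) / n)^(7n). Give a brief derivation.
lim = e^203

Rewrite as (1 + 29/n)^(7n). By the standard limit (1 + x/n)^n → e^x, we have (1 + 29/n)^n → e^29, and raising to the 7th power gives e^203.
More precisely, ln[(1 + 29/n)^(7n)] = 7n · ln(1 + 29/n) = 7n · (29/n + O(1/n^2)) = 203 + O(1/n) → 203.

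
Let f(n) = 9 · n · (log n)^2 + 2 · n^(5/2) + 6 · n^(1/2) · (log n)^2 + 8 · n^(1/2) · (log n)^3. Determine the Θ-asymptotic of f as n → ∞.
f(n) ∈ Θ(n^(5/2))

Compare the terms by growth order. For large n, n^a · (log n)^b dominates n^a' · (log n)^b' iff a > a', or (a = a' and b > b'). Ranking the 4 terms shows the dominant one is 2 · n^(5/2). Hence f(n) ∈ Θ(n^(5/2)).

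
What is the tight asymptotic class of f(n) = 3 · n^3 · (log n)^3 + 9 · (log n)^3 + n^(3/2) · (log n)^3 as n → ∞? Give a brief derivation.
f(n) ∈ Θ(n^3 · (log n)^3)

Compare the terms by growth order. For large n, n^a · (log n)^b dominates n^a' · (log n)^b' iff a > a', or (a = a' and b > b'). Ranking the 3 terms shows the dominant one is 3 · n^3 · (log n)^3. Hence f(n) ∈ Θ(n^3 · (log n)^3).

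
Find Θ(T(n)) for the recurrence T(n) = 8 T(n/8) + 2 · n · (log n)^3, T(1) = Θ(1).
T(n) = Θ(n · (log n)^4)

Here log_8 8 = 1 and f(n) = 2 · n · (log n)^3 = Θ(n^(log_8 8) · (log n)^3). This is the extended Case 2 of the master theorem (f matches the critical exponent up to log factors), giving T(n) = Θ(n^(log_8 8) · (log n)^(3+1)) = Θ(n · (log n)^4).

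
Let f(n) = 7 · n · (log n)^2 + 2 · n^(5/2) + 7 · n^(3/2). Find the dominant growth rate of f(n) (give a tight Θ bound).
f(n) ∈ Θ(n^(5/2))

Compare the terms by growth order. For large n, n^a · (log n)^b dominates n^a' · (log n)^b' iff a > a', or (a = a' and b > b'). Ranking the 3 terms shows the dominant one is 2 · n^(5/2). Hence f(n) ∈ Θ(n^(5/2)).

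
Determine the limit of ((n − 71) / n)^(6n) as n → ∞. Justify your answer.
lim = e^(−426)

Rewrite as (1 − 71/n)^(6n). By the standard limit (1 + x/n)^n → e^x, we have (1 − 71/n)^n → e^(−71), and raising to the 6th power gives e^(−426).
More precisely, ln[(1 − 71/n)^(6n)] = 6n · ln(1 − 71/n) = 6n · (-71/n + O(1/n^2)) = -426 + O(1/n) → -426.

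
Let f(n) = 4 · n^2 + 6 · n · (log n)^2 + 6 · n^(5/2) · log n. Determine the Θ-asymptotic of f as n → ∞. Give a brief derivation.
f(n) ∈ Θ(n^(5/2) · log n)

Compare the terms by growth order. For large n, n^a · (log n)^b dominates n^a' · (log n)^b' iff a > a', or (a = a' and b > b'). Ranking the 3 terms shows the dominant one is 6 · n^(5/2) · log n. Hence f(n) ∈ Θ(n^(5/2) · log n).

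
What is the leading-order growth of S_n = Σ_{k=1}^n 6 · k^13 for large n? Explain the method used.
S_n ~ 3 · n^14 / 7

By integral comparison (Euler-Maclaurin), Σ_{k=1}^n 6 · k^13 = 6 · ∫_0^n x^13 dx + O(n^13) = 6 · n^14/14 = 3 · n^14 / 7 + O(n^13). (Equivalently, Faulhaber's formula gives the same leading term.)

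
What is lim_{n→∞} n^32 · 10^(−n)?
lim = 0

Exponentials with base > 1 dominate every fixed polynomial: for any fixed c, n^c / 10^n → 0 as n → ∞ (e.g. by the ratio test, or by writing 10^n = e^(n ln 10) and noting e^(n ln 10) / n^c → ∞). Hence n^32 · 10^(−n) = n^32 / 10^n → 0.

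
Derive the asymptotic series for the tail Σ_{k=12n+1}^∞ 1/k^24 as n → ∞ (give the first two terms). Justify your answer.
Σ_{k>12n} 1/k^24 = 1/(23 · (12n)^23) − 1/(2 · (12n)^24) + O(1/(12n)^25)

Compare to the integral: ∫_{12n}^∞ x^(−24) dx = [−x^(−23)/23]_{12n}^∞ = 1/((24−1)·(12n)^23). The Euler-Maclaurin correction adds −f(12n)/2 = −1/(2·(12n)^24). Euler-Maclaurin then gives
  Σ_{k>12n} 1/k^24 = ∫_{12n}^∞ dx/x^24 − 1/(2·(12n)^24) + O(1/(12n)^25).
(Equivalently this is ζ(24) − Σ_{k≤12n} 1/k^24.)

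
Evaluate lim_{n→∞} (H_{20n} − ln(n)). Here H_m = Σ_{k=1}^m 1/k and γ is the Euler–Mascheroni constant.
lim = ln 20 + γ

By Euler-Maclaurin, H_m = ln m + γ + O(1/m). So
  H_{20n} − ln(n) = ln(20n) + γ − ln(n) + O(1/n)
                       = ln(20/1) + γ + O(1/n).
Hence the limit is ln(20/1) + γ.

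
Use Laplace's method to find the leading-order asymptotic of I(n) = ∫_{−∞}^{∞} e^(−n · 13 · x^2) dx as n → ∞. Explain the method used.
I(n) = sqrt(π/(13n))

Here φ(x) = 13 · x^2 has its unique minimum at x* = 0 with φ(x*) = 0 and φ''(x*) = 26. Laplace's method gives
  I(n) ~ e^(−n φ(x*)) · sqrt(2π / (n · φ''(x*))) = sqrt(2π / (26n)) = sqrt(π/(13n)).
This is exact: substituting u = (x − 0)·sqrt(13n) gives I(n) = (1/sqrt(13n)) ∫_{−∞}^{∞} e^(−u^2) du = sqrt(π/(13n)).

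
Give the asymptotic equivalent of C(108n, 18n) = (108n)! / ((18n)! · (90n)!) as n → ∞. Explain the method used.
C(108n, 18n) ~ (46656/3125)^(18n) · sqrt(3/(5π·18n))

Write N = 18n. Apply Stirling to each factorial:
  (6N)! ~ sqrt(2π·6N) · (6N/e)^(6N),
  N! ~ sqrt(2π N) · (N/e)^N,
  (5N)! ~ sqrt(2π·5N) · (5N/e)^(5N).
The exponential factors combine to (6N)^(6N) / (N^N · (5N)^(5N)) = 6^(6N)/5^(5N) = (6^6/5^5)^N = (46656/3125)^N.
The square-root prefactors combine to sqrt(2π·6N) / (sqrt(2π N)·sqrt(2π·5N)) = sqrt(6 / (2π·5·N)) = sqrt(3/(5π·18n)).
Substituting N = 18n: C(108n, 18n) ~ (46656/3125)^(18n) · sqrt(3/(5π·18n)).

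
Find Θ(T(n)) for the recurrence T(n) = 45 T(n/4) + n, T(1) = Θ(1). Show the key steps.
T(n) = Θ(n^(log_4 45))

Master theorem: compare f(n) = n to n^(log_4 45) where log_4 45 ≈ 2.746. Since 1 < log_4 45, we have f(n) = O(n^(log_4 45 − ε)) for some ε > 0 — Case 1. Hence T(n) = Θ(n^(log_4 45)).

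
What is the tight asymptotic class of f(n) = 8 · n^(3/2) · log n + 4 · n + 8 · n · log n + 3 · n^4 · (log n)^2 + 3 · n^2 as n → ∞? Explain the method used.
f(n) ∈ Θ(n^4 · (log n)^2)

Compare the terms by growth order. For large n, n^a · (log n)^b dominates n^a' · (log n)^b' iff a > a', or (a = a' and b > b'). Ranking the 5 terms shows the dominant one is 3 · n^4 · (log n)^2. Hence f(n) ∈ Θ(n^4 · (log n)^2).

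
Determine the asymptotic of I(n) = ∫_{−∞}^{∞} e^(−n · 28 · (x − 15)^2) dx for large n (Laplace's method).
I(n) = sqrt(π/(28n))

Here φ(x) = 28 · (x − 15)^2 has its unique minimum at x* = 15 with φ(x*) = 0 and φ''(x*) = 56. Laplace's method gives
  I(n) ~ e^(−n φ(x*)) · sqrt(2π / (n · φ''(x*))) = sqrt(2π / (56n)) = sqrt(π/(28n)).
This is exact: substituting u = (x − 15)·sqrt(28n) gives I(n) = (1/sqrt(28n)) ∫_{−∞}^{∞} e^(−u^2) du = sqrt(π/(28n)).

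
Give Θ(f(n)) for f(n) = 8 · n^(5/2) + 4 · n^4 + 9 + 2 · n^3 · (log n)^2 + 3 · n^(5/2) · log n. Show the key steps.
f(n) ∈ Θ(n^4)

Compare the terms by growth order. For large n, n^a · (log n)^b dominates n^a' · (log n)^b' iff a > a', or (a = a' and b > b'). Ranking the 5 terms shows the dominant one is 4 · n^4. Hence f(n) ∈ Θ(n^4).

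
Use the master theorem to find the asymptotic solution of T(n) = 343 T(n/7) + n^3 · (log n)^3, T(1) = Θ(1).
T(n) = Θ(n^3 · (log n)^4)

Here log_7 343 = 3 and f(n) = n^3 · (log n)^3 = Θ(n^(log_7 343) · (log n)^3). This is the extended Case 2 of the master theorem (f matches the critical exponent up to log factors), giving T(n) = Θ(n^(log_7 343) · (log n)^(3+1)) = Θ(n^3 · (log n)^4).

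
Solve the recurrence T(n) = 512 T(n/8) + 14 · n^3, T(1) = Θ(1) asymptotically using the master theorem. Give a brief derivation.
T(n) = Θ(n^3 log n)

log_8 512 = 3, and f(n) = 14 · n^3 = Θ(n^(log_8 512)). This is Case 2 of the master theorem: T(n) = Θ(f(n) · log n) = Θ(n^3 log n).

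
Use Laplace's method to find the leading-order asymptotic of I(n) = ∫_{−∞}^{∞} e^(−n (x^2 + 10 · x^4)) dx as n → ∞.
I(n) ~ sqrt(π/n)

φ(x) = x^2 + 10 · x^4 has its unique global minimum at x* = 0 (since φ'(x) = 2x + 40x^3 = 0 only at x = 0 for real x with both coefficients positive, and φ → ∞ as |x| → ∞). At x* = 0, φ(0) = 0 and φ''(0) = 2. Laplace's method then gives
  I(n) ~ sqrt(2π / (n · φ''(0))) · e^(−n φ(0)) = sqrt(2π / (2n)) = sqrt(π/n).
The 10 · x^4 term contributes only at subleading order (an O(1/n) relative correction).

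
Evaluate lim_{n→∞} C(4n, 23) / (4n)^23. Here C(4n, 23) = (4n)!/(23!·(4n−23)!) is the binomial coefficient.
lim = 1/23! = 1/25852016738884976640000

With N = 4n → ∞: C(N, 23) / N^23 = [N(N−1)…(N−22)] / (23! · N^23) = (1/23!) · 1 · (1 − 1/(4n)) · … · (1 − 22/(4n)). Each factor → 1 as N → ∞, so the limit is 1/23! = 1/25852016738884976640000.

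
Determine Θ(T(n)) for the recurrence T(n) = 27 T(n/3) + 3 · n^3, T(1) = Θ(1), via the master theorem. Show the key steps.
T(n) = Θ(n^3 log n)

log_3 27 = 3, and f(n) = 3 · n^3 = Θ(n^(log_3 27)). This is Case 2 of the master theorem: T(n) = Θ(f(n) · log n) = Θ(n^3 log n).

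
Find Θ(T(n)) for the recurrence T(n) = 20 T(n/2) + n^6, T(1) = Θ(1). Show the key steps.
T(n) = Θ(n^6)

log_2 20 ≈ 4.322. f(n) = n^6 dominates n^(log_2 20) since 6 > 4.322, and the regularity condition a·f(n/b) = 20·(n/2)^6 = (20/64)·n^6 ≤ c·f(n) holds with c = 20/64 ≈ 0.312 < 1. So this is Case 3: T(n) = Θ(f(n)) = Θ(n^6).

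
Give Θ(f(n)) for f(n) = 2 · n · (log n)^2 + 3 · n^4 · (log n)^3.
f(n) ∈ Θ(n^4 · (log n)^3)

Compare the terms by growth order. For large n, n^a · (log n)^b dominates n^a' · (log n)^b' iff a > a', or (a = a' and b > b'). Ranking the 2 terms shows the dominant one is 3 · n^4 · (log n)^3. Hence f(n) ∈ Θ(n^4 · (log n)^3).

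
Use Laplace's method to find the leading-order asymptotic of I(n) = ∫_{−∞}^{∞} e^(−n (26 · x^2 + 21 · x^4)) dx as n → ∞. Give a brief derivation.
I(n) ~ sqrt(π/(26n))

φ(x) = 26 · x^2 + 21 · x^4 has its unique global minimum at x* = 0 (since φ'(x) = 52x + 84x^3 = 0 only at x = 0 for real x with both coefficients positive, and φ → ∞ as |x| → ∞). At x* = 0, φ(0) = 0 and φ''(0) = 52. Laplace's method then gives
  I(n) ~ sqrt(2π / (n · φ''(0))) · e^(−n φ(0)) = sqrt(2π / (52n)) = sqrt(π/(26n)).
The 21 · x^4 term contributes only at subleading order (an O(1/n) relative correction).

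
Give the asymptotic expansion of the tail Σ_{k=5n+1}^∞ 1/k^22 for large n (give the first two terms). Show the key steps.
Σ_{k>5n} 1/k^22 = 1/(21 · (5n)^21) − 1/(2 · (5n)^22) + O(1/(5n)^23)

Compare to the integral: ∫_{5n}^∞ x^(−22) dx = [−x^(−21)/21]_{5n}^∞ = 1/((22−1)·(5n)^21). The Euler-Maclaurin correction adds −f(5n)/2 = −1/(2·(5n)^22). Euler-Maclaurin then gives
  Σ_{k>5n} 1/k^22 = ∫_{5n}^∞ dx/x^22 − 1/(2·(5n)^22) + O(1/(5n)^23).
(Equivalently this is ζ(22) − Σ_{k≤5n} 1/k^22.)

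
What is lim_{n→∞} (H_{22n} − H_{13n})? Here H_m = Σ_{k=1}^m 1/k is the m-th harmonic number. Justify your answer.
lim = ln(22/13)

Euler-Maclaurin gives H_m = ln m + γ + 1/(2m) + O(1/m^2). The γ and O(1/m) terms cancel in the difference:
  H_{22n} − H_{13n} = ln(22n) − ln(13n) + O(1/n) = ln(22/13) + O(1/n).
Hence the limit is ln(22/13).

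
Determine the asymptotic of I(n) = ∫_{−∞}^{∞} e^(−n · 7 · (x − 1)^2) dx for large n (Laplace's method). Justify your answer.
I(n) = sqrt(π/(7n))

Here φ(x) = 7 · (x − 1)^2 has its unique minimum at x* = 1 with φ(x*) = 0 and φ''(x*) = 14. Laplace's method gives
  I(n) ~ e^(−n φ(x*)) · sqrt(2π / (n · φ''(x*))) = sqrt(2π / (14n)) = sqrt(π/(7n)).
This is exact: substituting u = (x − 1)·sqrt(7n) gives I(n) = (1/sqrt(7n)) ∫_{−∞}^{∞} e^(−u^2) du = sqrt(π/(7n)).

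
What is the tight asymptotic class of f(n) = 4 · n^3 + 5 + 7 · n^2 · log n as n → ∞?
f(n) ∈ Θ(n^3)

Compare the terms by growth order. For large n, n^a · (log n)^b dominates n^a' · (log n)^b' iff a > a', or (a = a' and b > b'). Ranking the 3 terms shows the dominant one is 4 · n^3. Hence f(n) ∈ Θ(n^3).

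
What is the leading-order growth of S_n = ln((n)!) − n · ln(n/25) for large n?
S_n ~ n · (ln 25 − 1) + O(ln n)

Stirling: ln((n)!) = n ln(n) − n + O(ln n).
  S_n = n ln(n) − n − n ln(n/25) + O(ln n)
      = n ln(n) − n ln n + n ln 25 − n + O(ln n)
      = n ln 25 − n + O(ln n)
      = n (ln 25 − 1) + O(ln n).
Numerically ln(25) − 1 ≈ 2.2189.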